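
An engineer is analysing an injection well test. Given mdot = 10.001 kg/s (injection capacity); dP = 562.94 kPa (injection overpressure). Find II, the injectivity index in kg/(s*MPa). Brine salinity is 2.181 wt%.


II = mdot * 1000 / dP
II = 10.001 * 1000 / 562.94
II = 17.766 kg/(s*MPa)


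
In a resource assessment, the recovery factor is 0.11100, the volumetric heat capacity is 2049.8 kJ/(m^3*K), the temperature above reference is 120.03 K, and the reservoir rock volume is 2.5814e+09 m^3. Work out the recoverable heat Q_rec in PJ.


Step 1: Q_s = Vr*rhoc*dT/1e12 = 2.5814e+09*2049.8*120.03/1e12 = 635.1212 PJ
Step 2: Q_rec = Q_s * RF = 635.1212 * 0.111 = 70.498 PJ
Q_rec = 70.498 PJ


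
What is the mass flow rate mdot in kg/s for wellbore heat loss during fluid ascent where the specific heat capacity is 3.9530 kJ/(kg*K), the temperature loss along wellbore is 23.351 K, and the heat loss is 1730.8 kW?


mdot = Q_loss / (cp * dT)
mdot = 1730.8 / (3.9530 * 23.351)
mdot = 18.751 kg/s


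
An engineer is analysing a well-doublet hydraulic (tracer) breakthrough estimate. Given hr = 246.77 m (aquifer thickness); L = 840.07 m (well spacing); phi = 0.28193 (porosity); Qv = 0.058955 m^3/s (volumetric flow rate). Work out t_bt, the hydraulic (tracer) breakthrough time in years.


t_bt = pi * hr * phi * L^2 / (3 * Qv) / (365.25*86400)
t_bt = pi * 246.77 * 0.28193 * 840.07^2 / (3 * 0.058955) / (365.25*86400)
t_bt = 27.636 years


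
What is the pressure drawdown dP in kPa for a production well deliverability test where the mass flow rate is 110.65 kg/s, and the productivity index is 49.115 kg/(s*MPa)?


dP = mdot * 1000 / PI
dP = 110.65 * 1000 / 49.115
dP = 2252.9 kPa


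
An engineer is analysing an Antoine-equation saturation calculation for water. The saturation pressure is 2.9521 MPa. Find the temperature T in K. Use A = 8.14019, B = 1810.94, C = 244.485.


T = B / (A - log10(P_sat * 760 / 0.101325)) - C
T = 1810.94 / (8.14019 - log10(2.9521 * 760 / 0.101325)) - 244.485
T = 232.7108 deg C
Convert to K: 232.7108 + 273.15 = 505.86 K
T = 505.86 K


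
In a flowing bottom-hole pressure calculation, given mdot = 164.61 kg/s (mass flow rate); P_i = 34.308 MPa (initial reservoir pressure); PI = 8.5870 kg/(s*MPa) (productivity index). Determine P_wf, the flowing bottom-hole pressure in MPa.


P_wf = P_i - mdot / PI
P_wf = 34.308 - 164.61 / 8.5870
P_wf = 15.138 MPa


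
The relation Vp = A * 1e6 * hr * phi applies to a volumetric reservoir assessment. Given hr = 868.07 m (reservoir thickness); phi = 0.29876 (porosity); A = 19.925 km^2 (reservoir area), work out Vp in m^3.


Vp = A * 1e6 * hr * phi
Vp = 19.925 * 1e6 * 868.07 * 0.29876
Vp = 5.1674e+09 m^3


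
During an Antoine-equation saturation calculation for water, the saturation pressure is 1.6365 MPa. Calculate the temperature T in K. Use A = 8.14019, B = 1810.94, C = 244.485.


T = B / (A - log10(P_sat * 760 / 0.101325)) - C
T = 1810.94 / (8.14019 - log10(1.6365 * 760 / 0.101325)) - 244.485
T = 202.5308 deg C
Convert to K: 202.5308 + 273.15 = 475.68 K
T = 475.68 K


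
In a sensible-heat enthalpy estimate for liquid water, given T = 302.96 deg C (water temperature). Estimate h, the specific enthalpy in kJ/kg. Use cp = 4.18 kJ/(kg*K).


h = cp * T
h = 4.18 * 302.96
h = 1266.4 kJ/kg


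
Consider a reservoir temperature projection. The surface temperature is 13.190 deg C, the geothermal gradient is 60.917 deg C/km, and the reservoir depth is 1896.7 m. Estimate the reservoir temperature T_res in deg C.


T_res = T_surf + grad * d / 1000
T_res = 13.190 + 60.917 * 1896.7 / 1000
T_res = 128.73 deg C


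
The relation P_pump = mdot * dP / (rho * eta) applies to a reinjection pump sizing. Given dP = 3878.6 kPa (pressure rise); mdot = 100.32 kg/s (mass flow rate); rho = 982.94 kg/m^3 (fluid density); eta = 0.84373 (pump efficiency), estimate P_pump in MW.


P_pump = mdot * dP / (rho * eta)
P_pump = 100.32 * 3878.6 / (982.94 * 0.84373)
P_pump = 469.1719 kW
Convert: 469.1719 kW * 0.001 = 0.46917 MW
P_pump = 0.46917 MW


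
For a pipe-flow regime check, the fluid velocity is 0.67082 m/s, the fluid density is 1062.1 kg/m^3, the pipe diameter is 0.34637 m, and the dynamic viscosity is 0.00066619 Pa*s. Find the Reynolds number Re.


Re = rho * vel * D / mu
Re = 1062.1 * 0.67082 * 0.34637 / 0.00066619
Re = 3.7044e+05


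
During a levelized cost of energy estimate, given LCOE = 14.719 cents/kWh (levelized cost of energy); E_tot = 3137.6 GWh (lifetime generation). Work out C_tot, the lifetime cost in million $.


C_tot = LCOE / 100 * E_tot
C_tot = 14.719 / 100 * 3137.6
C_tot = 461.82 million $


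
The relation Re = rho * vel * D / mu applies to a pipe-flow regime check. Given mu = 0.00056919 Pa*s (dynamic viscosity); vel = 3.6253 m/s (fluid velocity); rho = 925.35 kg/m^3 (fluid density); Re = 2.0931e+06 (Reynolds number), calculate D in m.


D = Re * mu / (rho * vel)
D = 2.0931e+06 * 0.00056919 / (925.35 * 3.6253)
D = 0.35514 m


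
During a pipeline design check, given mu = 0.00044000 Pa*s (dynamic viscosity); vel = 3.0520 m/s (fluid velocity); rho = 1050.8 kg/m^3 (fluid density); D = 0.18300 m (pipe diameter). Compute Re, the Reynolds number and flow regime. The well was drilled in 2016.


Step 1: Re = rho*vel*D/mu = 1050.8*3.052*0.183/0.00044 = 1.3338e+06
Step 2: Re = 1.3338e+06 > 4000, so flow is turbulent.
Re = 1.3338e+06 (turbulent)


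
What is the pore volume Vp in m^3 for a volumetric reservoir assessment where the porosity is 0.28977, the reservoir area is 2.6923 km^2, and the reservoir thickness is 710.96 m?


Vp = A * 1e6 * hr * phi
Vp = 2.6923 * 1e6 * 710.96 * 0.28977
Vp = 5.5465e+08 m^3


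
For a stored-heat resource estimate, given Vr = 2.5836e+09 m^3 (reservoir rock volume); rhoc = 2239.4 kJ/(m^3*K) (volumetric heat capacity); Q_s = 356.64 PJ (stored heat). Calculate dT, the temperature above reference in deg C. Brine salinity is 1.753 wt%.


dT = Q_s * 1e12 / (Vr * rhoc)
dT = 356.64 * 1e12 / (2.5836e+09 * 2239.4)
dT = 61.64149 K
Convert (temperature difference, 1 K = 1 deg C): 61.64149 K = 61.64149 deg C
dT = 61.641 deg C


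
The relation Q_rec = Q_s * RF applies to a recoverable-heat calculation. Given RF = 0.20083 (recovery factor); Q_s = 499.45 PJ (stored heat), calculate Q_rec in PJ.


Q_rec = Q_s * RF
Q_rec = 499.45 * 0.20083
Q_rec = 100.30 PJ


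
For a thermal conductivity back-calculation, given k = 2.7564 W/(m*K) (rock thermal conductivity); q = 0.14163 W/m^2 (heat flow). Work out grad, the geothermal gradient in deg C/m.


grad = q / k * 1000
grad = 0.14163 / 2.7564 * 1000
grad = 51.38224 deg C/km
Convert: 51.38224 deg C/km * 0.001 = 0.051382 deg C/m
grad = 0.051382 deg C/m


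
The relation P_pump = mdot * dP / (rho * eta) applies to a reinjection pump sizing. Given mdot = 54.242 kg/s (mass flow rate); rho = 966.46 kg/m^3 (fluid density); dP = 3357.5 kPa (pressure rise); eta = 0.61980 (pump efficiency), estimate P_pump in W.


P_pump = mdot * dP / (rho * eta)
P_pump = 54.242 * 3357.5 / (966.46 * 0.61980)
P_pump = 304.0299 kW
Convert: 304.0299 kW * 1000.0 = 3.0403e+05 W
P_pump = 3.0403e+05 W


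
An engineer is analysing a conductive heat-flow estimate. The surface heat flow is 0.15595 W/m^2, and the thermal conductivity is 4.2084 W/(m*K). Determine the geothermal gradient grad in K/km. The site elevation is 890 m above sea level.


grad = q * 1000 / k
grad = 0.15595 * 1000 / 4.2084
grad = 37.05684 deg C/km
Convert: 37.05684 deg C/km * 1.0 = 37.057 K/km
grad = 37.057 K/km


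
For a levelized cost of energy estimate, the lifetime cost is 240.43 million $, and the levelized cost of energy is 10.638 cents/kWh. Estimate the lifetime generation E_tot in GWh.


E_tot = C_tot / LCOE * 100
E_tot = 240.43 / 10.638 * 100
E_tot = 2260.1 GWh


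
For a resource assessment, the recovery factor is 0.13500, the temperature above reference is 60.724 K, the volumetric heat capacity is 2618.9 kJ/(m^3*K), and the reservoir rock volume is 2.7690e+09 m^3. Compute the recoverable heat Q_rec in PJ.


Step 1: Q_s = Vr*rhoc*dT/1e12 = 2.7690e+09*2618.9*60.724/1e12 = 440.3543 PJ
Step 2: Q_rec = Q_s * RF = 440.3543 * 0.135 = 59.448 PJ
Q_rec = 59.448 PJ


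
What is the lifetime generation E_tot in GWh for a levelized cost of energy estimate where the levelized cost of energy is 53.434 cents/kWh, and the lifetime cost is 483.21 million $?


E_tot = C_tot / LCOE * 100
E_tot = 483.21 / 53.434 * 100
E_tot = 904.31 GWh


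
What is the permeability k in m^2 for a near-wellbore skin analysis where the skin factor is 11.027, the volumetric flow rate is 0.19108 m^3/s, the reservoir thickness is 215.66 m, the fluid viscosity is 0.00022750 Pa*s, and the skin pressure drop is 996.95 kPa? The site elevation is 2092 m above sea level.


k = S*q*mu / (2*pi*dP_s*1000*hr)
k = 11.027*0.19108*0.00022750 / (2*pi*996.95*1000*215.66)
k = 3.5484e-13 m^2


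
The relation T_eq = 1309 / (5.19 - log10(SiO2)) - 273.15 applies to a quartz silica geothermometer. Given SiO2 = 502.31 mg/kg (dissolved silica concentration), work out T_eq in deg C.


T_eq = 1309 / (5.19 - log10(SiO2)) - 273.15
T_eq = 1309 / (5.19 - log10(502.31)) - 273.15
T_eq = 252.76 deg C


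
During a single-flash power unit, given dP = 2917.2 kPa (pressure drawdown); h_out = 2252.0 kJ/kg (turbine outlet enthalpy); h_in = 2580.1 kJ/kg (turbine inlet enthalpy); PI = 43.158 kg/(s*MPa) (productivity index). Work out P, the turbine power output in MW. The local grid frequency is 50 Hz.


Step 1: mdot = PI * dP / 1000 = 43.158 * 2917.2 / 1000 = 125.9005 kg/s
Step 2: P = mdot*(h_in - h_out)/1000 = 125.9005*(2580.1 - 2252.0)/1000 = 41.308 MW
P = 41.308 MW


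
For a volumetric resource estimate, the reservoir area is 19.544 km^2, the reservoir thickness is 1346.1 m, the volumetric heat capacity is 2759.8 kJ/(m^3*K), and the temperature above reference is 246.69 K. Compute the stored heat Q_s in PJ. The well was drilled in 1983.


Step 1: Vr = A*1e6*hr = 19.544*1e6*1346.1 = 2.630818e+10 m^3
Step 2: Q_s = Vr*rhoc*dT/1e12 = 2.630818e+10*2759.8*246.69/1e12 = 17911 PJ
Q_s = 17911 PJ


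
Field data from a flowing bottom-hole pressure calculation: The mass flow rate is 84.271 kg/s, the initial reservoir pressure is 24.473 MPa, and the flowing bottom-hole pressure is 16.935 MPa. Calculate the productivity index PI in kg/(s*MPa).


PI = mdot / (P_i - P_wf)
PI = 84.271 / (24.473 - 16.935)
PI = 11.179 kg/(s*MPa)


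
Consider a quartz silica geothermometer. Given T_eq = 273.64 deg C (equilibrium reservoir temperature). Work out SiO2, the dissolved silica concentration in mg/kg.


SiO2 = 10^(5.19 - 1309/(T_eq + 273.15))
SiO2 = 10^(5.19 - 1309/(273.64 + 273.15))
SiO2 = 625.21 mg/kg


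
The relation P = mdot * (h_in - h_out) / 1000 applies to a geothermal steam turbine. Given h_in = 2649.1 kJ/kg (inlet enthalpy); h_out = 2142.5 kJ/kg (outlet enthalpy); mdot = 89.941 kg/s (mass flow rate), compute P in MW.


P = mdot * (h_in - h_out) / 1000
P = 89.941 * (2649.1 - 2142.5) / 1000
P = 45.564 MW


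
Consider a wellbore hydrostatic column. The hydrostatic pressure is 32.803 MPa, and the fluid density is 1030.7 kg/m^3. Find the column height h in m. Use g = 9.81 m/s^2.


h = P * 1e6 / (g * rho)
h = 32.803 * 1e6 / (9.81 * 1030.7)
h = 3244.2 m


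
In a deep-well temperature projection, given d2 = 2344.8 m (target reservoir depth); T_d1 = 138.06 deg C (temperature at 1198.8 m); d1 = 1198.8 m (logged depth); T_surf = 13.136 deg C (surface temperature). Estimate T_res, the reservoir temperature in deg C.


Step 1: grad = (T_d1 - T_surf)/d1 * 1000 = (138.06 - 13.136)/1198.8 * 1000 = 104.2075 deg C/km
Step 2: T_res = T_surf + grad*d2/1000 = 13.136 + 104.2075*2344.8/1000 = 257.48 deg C
T_res = 257.48 deg C


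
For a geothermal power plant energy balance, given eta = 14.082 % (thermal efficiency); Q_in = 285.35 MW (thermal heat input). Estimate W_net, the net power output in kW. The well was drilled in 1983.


W_net = eta / 100 * Q_in
W_net = 14.082 / 100 * 285.35
W_net = 40.18299 MW
Convert: 40.18299 MW * 1000.0 = 40183 kW
W_net = 40183 kW


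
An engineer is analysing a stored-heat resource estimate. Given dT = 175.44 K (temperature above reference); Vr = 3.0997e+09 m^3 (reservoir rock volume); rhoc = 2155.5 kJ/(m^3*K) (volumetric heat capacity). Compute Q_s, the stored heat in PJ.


Q_s = Vr * rhoc * dT / 1e12
Q_s = 3.0997e+09 * 2155.5 * 175.44 / 1e12
Q_s = 1172.2 PJ


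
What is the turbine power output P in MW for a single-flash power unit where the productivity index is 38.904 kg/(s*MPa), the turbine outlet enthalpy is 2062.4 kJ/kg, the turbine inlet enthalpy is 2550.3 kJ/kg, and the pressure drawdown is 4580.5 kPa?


Step 1: mdot = PI * dP / 1000 = 38.904 * 4580.5 / 1000 = 178.1998 kg/s
Step 2: P = mdot*(h_in - h_out)/1000 = 178.1998*(2550.3 - 2062.4)/1000 = 86.944 MW
P = 86.944 MW


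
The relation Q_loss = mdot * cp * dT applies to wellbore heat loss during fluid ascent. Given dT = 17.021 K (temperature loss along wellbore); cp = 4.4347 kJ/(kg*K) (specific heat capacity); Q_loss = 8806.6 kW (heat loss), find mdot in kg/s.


mdot = Q_loss / (cp * dT)
mdot = 8806.6 / (4.4347 * 17.021)
mdot = 116.67 kg/s


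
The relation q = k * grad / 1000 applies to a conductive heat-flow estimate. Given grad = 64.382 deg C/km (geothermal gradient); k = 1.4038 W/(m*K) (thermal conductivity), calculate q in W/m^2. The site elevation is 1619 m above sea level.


q = k * grad / 1000
q = 1.4038 * 64.382 / 1000
q = 0.090379 W/m^2


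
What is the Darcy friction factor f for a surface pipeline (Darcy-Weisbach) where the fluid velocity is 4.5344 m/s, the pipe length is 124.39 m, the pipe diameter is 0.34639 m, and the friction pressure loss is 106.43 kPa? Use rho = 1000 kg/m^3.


f = dP*1000 / ((L/D)*(rho*vel^2/2))
f = 106.43*1000 / ((124.39/0.34639)*(1000*4.5344^2/2))
f = 0.028829


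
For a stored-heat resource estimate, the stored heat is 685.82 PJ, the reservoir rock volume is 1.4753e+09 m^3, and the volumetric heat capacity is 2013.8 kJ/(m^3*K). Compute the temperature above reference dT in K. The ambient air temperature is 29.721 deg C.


dT = Q_s * 1e12 / (Vr * rhoc)
dT = 685.82 * 1e12 / (1.4753e+09 * 2013.8)
dT = 230.84 K


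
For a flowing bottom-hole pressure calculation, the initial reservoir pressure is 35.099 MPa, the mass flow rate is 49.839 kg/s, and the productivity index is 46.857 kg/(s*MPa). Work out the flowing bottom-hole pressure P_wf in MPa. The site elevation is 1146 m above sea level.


P_wf = P_i - mdot / PI
P_wf = 35.099 - 49.839 / 46.857
P_wf = 34.035 MPa


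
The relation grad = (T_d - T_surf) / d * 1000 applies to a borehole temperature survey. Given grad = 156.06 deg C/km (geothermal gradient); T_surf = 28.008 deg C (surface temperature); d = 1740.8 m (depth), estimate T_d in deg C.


T_d = T_surf + grad * d / 1000
T_d = 28.008 + 156.06 * 1740.8 / 1000
T_d = 299.68 deg C


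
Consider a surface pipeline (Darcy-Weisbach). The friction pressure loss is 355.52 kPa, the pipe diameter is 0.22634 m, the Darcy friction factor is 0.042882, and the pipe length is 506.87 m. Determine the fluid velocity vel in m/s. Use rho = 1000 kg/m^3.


vel = sqrt(dP*1000*2*D / (f*L*rho))
vel = sqrt(355.52*1000*2*0.22634 / (0.042882*506.87*1000))
vel = 2.7211 m/s


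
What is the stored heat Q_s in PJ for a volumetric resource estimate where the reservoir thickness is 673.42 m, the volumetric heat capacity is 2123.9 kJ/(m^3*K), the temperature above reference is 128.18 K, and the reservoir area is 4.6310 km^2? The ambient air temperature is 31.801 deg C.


Step 1: Vr = A*1e6*hr = 4.631*1e6*673.42 = 3.118608e+09 m^3
Step 2: Q_s = Vr*rhoc*dT/1e12 = 3.118608e+09*2123.9*128.18/1e12 = 849.01 PJ
Q_s = 849.01 PJ


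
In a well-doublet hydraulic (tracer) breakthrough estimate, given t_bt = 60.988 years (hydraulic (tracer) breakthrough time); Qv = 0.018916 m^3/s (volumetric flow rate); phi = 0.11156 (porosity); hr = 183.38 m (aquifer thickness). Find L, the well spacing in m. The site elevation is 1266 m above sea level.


L = sqrt(t_bt*365.25*86400*3*Qv / (pi*hr*phi))
L = sqrt(60.988*365.25*86400*3*0.018916 / (pi*183.38*0.11156))
L = 1303.6 m


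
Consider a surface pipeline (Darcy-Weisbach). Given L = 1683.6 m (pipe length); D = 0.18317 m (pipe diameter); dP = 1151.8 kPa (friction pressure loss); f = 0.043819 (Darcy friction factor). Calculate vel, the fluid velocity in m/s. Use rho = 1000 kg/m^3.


vel = sqrt(dP*1000*2*D / (f*L*rho))
vel = sqrt(1151.8*1000*2*0.18317 / (0.043819*1683.6*1000))
vel = 2.3916 m/s


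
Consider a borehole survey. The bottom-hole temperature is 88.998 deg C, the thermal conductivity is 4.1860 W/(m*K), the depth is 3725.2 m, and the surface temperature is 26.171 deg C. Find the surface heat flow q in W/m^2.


Step 1: grad = (T_d - T_surf)/d * 1000 = (88.998 - 26.171)/3725.2 * 1000 = 16.86540 deg C/km
Step 2: q = k * grad / 1000 = 4.186 * 16.86540 / 1000 = 0.070599 W/m^2
q = 0.070599 W/m^2


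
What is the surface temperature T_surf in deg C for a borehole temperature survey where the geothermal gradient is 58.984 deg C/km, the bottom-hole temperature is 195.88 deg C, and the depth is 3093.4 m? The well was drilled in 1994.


T_surf = T_d - grad * d / 1000
T_surf = 195.88 - 58.984 * 3093.4 / 1000
T_surf = 13.419 deg C


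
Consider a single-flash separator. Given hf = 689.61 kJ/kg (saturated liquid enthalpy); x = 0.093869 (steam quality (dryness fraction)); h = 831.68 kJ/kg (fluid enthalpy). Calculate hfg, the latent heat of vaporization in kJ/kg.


hfg = (h - hf) / x
hfg = (831.68 - 689.61) / 0.093869
hfg = 1513.5 kJ/kg


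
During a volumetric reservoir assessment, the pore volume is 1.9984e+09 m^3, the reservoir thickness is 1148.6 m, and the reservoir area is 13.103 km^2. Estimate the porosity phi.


phi = Vp / (A * 1e6 * hr)
phi = 1.9984e+09 / (13.103 * 1e6 * 1148.6)
phi = 0.13278


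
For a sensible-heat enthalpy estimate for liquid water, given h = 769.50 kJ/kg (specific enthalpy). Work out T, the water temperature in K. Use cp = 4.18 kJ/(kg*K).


T = h / cp
T = 769.50 / 4.18
T = 184.0909 deg C
Convert to K: 184.0909 + 273.15 = 457.24 K
T = 457.24 K


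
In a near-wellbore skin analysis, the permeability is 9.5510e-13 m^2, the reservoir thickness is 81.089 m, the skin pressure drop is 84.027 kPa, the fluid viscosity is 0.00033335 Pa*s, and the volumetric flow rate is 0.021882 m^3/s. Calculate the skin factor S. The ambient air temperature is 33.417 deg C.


S = dP_s * 1000 * 2*pi*k*hr / (q*mu)
S = 84.027 * 1000 * 2*pi*9.5510e-13*81.089 / (0.021882*0.00033335)
S = 5.6056


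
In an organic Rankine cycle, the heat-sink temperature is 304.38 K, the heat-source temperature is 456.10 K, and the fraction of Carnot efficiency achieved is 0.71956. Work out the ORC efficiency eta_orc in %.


eta_orc = (1 - Tc/Th) * f * 100
eta_orc = (1 - 304.38/456.10) * 0.71956 * 100
eta_orc = 23.936 %


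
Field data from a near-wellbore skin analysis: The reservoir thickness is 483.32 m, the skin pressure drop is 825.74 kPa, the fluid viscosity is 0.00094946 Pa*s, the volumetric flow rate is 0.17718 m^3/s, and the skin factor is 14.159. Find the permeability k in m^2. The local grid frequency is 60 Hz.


k = S*q*mu / (2*pi*dP_s*1000*hr)
k = 14.159*0.17718*0.00094946 / (2*pi*825.74*1000*483.32)
k = 9.4987e-13 m^2


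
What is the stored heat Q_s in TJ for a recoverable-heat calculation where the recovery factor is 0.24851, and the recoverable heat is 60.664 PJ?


Q_s = Q_rec / RF
Q_s = 60.664 / 0.24851
Q_s = 244.1109 PJ
Convert: 244.1109 PJ * 1000.0 = 2.4411e+05 TJ
Q_s = 2.4411e+05 TJ


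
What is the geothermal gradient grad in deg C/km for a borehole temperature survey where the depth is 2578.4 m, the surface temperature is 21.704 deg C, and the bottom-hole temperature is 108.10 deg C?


grad = (T_d - T_surf) / d * 1000
grad = (108.10 - 21.704) / 2578.4 * 1000
grad = 33.508 deg C/km


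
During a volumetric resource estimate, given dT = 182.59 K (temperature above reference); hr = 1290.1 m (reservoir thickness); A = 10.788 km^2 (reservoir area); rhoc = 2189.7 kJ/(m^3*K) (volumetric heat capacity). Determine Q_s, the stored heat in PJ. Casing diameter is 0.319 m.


Step 1: Vr = A*1e6*hr = 10.788*1e6*1290.1 = 1.391760e+10 m^3
Step 2: Q_s = Vr*rhoc*dT/1e12 = 1.391760e+10*2189.7*182.59/1e12 = 5564.5 PJ
Q_s = 5564.5 PJ


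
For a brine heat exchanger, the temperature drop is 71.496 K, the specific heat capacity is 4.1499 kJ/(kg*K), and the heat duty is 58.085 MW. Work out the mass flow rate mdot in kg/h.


mdot = Q * 1000 / (cp * dT)
mdot = 58.085 * 1000 / (4.1499 * 71.496)
mdot = 195.7693 kg/s
Convert: 195.7693 kg/s * 3600.0 = 7.0477e+05 kg/h
mdot = 7.0477e+05 kg/h


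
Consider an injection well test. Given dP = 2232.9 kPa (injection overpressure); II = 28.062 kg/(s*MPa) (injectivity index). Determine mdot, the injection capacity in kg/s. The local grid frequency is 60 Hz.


mdot = II * dP / 1000
mdot = 28.062 * 2232.9 / 1000
mdot = 62.660 kg/s


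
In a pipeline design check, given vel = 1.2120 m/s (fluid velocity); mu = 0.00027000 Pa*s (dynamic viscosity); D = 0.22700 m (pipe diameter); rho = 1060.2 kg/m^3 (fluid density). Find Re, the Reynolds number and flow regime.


Step 1: Re = rho*vel*D/mu = 1060.2*1.212*0.227/0.00027 = 1.0803e+06
Step 2: Re = 1.0803e+06 > 4000, so flow is turbulent.
Re = 1.0803e+06 (turbulent)


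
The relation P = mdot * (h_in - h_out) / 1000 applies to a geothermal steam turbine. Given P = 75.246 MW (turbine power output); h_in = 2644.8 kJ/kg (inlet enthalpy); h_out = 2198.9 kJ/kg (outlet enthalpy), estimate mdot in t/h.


mdot = P * 1000 / (h_in - h_out)
mdot = 75.246 * 1000 / (2644.8 - 2198.9)
mdot = 168.7508 kg/s
Convert: 168.7508 kg/s * 3.6 = 607.50 t/h
mdot = 607.50 t/h


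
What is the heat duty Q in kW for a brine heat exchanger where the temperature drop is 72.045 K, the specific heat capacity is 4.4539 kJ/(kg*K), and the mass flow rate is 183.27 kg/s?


Q = mdot * cp * dT / 1000
Q = 183.27 * 4.4539 * 72.045 / 1000
Q = 58.80790 MW
Convert: 58.80790 MW * 1000.0 = 58808 kW
Q = 58808 kW


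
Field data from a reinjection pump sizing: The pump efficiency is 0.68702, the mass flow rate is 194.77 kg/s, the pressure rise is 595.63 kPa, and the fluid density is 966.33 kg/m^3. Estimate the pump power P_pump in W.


P_pump = mdot * dP / (rho * eta)
P_pump = 194.77 * 595.63 / (966.33 * 0.68702)
P_pump = 174.7446 kW
Convert: 174.7446 kW * 1000.0 = 1.7474e+05 W
P_pump = 1.7474e+05 W


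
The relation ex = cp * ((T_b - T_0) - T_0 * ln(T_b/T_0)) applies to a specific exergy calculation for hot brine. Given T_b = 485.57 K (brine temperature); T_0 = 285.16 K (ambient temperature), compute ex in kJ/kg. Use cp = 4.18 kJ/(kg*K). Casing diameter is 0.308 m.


ex = cp * ((T_b - T_0) - T_0 * ln(T_b/T_0))
ex = 4.18 * ((485.57 - 285.16) - 285.16 * ln(485.57/285.16))
ex = 203.26 kJ/kg


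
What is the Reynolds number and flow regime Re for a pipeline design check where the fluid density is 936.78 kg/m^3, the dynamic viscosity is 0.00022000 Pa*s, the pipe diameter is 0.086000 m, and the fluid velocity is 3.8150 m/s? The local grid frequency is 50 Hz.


Step 1: Re = rho*vel*D/mu = 936.78*3.815*0.086/0.00022 = 1.3970e+06
Step 2: Re = 1.3970e+06 > 4000, so flow is turbulent.
Re = 1.3970e+06 (turbulent)


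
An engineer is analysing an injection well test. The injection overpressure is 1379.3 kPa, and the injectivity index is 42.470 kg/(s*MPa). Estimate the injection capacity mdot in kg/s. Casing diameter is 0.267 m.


mdot = II * dP / 1000
mdot = 42.470 * 1379.3 / 1000
mdot = 58.579 kg/s


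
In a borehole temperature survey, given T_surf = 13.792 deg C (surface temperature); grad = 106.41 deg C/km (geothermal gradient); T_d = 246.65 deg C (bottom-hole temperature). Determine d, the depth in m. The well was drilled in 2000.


d = (T_d - T_surf) / grad * 1000
d = (246.65 - 13.792) / 106.41 * 1000
d = 2188.3 m


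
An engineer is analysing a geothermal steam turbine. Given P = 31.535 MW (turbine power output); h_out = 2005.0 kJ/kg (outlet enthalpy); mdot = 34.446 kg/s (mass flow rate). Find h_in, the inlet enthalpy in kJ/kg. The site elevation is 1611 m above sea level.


h_in = h_out + P * 1000 / mdot
h_in = 2005.0 + 31.535 * 1000 / 34.446
h_in = 2920.5 kJ/kg


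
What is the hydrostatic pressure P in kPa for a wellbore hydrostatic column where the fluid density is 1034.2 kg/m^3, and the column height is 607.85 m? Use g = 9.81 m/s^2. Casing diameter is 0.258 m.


P = rho * g * h / 1e6
P = 1034.2 * 9.81 * 607.85 / 1e6
P = 6.166943 MPa
Convert: 6.166943 MPa * 1000.0 = 6166.9 kPa
P = 6166.9 kPa


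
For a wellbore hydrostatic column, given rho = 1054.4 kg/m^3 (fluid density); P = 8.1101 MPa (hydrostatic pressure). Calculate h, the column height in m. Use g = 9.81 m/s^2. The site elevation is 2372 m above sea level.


h = P * 1e6 / (g * rho)
h = 8.1101 * 1e6 / (9.81 * 1054.4)
h = 784.06 m


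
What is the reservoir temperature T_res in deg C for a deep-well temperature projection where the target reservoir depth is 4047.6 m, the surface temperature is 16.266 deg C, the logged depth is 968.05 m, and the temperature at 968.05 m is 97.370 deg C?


Step 1: grad = (T_d1 - T_surf)/d1 * 1000 = (97.37 - 16.266)/968.05 * 1000 = 83.78080 deg C/km
Step 2: T_res = T_surf + grad*d2/1000 = 16.266 + 83.78080*4047.6/1000 = 355.38 deg C
T_res = 355.38 deg C


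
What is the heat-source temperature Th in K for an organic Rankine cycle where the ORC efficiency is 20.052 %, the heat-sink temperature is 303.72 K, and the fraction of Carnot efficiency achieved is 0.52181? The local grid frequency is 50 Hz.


Th = Tc / (1 - (eta_orc/100)/f)
Th = 303.72 / (1 - (20.052/100)/0.52181)
Th = 493.27 K


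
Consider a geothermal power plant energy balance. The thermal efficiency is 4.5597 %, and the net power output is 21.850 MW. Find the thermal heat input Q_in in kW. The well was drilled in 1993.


Q_in = W_net / (eta / 100)
Q_in = 21.850 / (4.5597 / 100)
Q_in = 479.1982 MW
Convert: 479.1982 MW * 1000.0 = 4.7920e+05 kW
Q_in = 4.7920e+05 kW


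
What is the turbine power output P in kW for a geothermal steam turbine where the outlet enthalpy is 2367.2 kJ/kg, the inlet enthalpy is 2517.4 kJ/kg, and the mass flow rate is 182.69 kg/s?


P = mdot * (h_in - h_out) / 1000
P = 182.69 * (2517.4 - 2367.2) / 1000
P = 27.44004 MW
Convert: 27.44004 MW * 1000.0 = 27440 kW
P = 27440 kW


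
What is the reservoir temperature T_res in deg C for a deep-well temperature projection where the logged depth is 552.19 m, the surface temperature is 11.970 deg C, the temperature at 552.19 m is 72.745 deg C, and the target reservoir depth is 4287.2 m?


Step 1: grad = (T_d1 - T_surf)/d1 * 1000 = (72.745 - 11.97)/552.19 * 1000 = 110.0618 deg C/km
Step 2: T_res = T_surf + grad*d2/1000 = 11.97 + 110.0618*4287.2/1000 = 483.83 deg C
T_res = 483.83 deg C


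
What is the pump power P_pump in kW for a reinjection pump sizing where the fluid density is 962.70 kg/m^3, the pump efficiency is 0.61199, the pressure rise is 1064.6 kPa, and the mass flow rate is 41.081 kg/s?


P_pump = mdot * dP / (rho * eta)
P_pump = 41.081 * 1064.6 / (962.70 * 0.61199)
P_pump = 74.232 kW


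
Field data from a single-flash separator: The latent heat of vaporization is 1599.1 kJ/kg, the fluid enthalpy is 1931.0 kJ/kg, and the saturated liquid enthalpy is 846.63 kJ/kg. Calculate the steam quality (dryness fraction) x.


x = (h - hf) / hfg
x = (1931.0 - 846.63) / 1599.1
x = 0.67811


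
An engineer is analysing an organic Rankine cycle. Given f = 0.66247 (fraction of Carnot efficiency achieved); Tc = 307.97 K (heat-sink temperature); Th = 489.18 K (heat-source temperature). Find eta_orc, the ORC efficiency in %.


eta_orc = (1 - Tc/Th) * f * 100
eta_orc = (1 - 307.97/489.18) * 0.66247 * 100
eta_orc = 24.540 %


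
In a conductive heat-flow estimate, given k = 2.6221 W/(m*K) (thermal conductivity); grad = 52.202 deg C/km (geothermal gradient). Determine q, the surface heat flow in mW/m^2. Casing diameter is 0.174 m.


q = k * grad / 1000
q = 2.6221 * 52.202 / 1000
q = 0.1368789 W/m^2
Convert: 0.1368789 W/m^2 * 1000.0 = 136.88 mW/m^2
q = 136.88 mW/m^2


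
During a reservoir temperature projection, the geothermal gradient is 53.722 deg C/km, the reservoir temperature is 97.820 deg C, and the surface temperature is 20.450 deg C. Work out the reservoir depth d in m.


d = (T_res - T_surf) / grad * 1000
d = (97.820 - 20.450) / 53.722 * 1000
d = 1440.2 m


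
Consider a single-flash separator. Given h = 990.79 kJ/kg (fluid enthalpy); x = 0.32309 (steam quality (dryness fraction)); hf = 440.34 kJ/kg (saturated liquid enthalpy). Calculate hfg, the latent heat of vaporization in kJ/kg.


hfg = (h - hf) / x
hfg = (990.79 - 440.34) / 0.32309
hfg = 1703.7 kJ/kg


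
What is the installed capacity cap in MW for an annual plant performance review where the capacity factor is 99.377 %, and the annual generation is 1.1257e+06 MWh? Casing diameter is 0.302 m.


cap = E_a / (CF/100 * 8760)
cap = 1.1257e+06 / (99.377/100 * 8760)
cap = 129.31 MW


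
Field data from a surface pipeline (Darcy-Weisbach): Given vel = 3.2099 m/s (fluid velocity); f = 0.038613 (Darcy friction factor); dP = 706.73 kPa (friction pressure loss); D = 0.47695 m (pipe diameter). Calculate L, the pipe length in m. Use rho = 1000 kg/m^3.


L = dP*1000*D / (f*rho*vel^2/2)
L = 706.73*1000*0.47695 / (0.038613*1000*3.2099^2/2)
L = 1694.5 m


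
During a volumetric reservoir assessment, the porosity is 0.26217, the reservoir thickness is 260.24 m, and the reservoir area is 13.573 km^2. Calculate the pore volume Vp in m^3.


Vp = A * 1e6 * hr * phi
Vp = 13.573 * 1e6 * 260.24 * 0.26217
Vp = 9.2605e+08 m^3


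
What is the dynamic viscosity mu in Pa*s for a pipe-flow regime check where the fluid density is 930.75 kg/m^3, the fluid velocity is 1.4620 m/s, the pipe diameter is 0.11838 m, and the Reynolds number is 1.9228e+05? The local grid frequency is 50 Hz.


mu = rho * vel * D / Re
mu = 930.75 * 1.4620 * 0.11838 / 1.9228e+05
mu = 0.00083777 Pa*s


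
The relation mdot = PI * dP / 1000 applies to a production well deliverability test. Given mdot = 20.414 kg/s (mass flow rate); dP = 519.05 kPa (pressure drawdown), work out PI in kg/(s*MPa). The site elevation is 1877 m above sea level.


PI = mdot * 1000 / dP
PI = 20.414 * 1000 / 519.05
PI = 39.330 kg/(s*MPa)


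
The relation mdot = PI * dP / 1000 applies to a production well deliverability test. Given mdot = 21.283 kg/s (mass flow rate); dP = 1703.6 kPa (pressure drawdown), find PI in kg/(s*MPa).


PI = mdot * 1000 / dP
PI = 21.283 * 1000 / 1703.6
PI = 12.493 kg/(s*MPa)


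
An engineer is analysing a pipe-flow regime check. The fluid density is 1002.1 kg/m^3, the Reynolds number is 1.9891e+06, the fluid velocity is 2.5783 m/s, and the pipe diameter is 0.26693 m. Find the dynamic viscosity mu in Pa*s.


mu = rho * vel * D / Re
mu = 1002.1 * 2.5783 * 0.26693 / 1.9891e+06
mu = 0.00034673 Pa*s


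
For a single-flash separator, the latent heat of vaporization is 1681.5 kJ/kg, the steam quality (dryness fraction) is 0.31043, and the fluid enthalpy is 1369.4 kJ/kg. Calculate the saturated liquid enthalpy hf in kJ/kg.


hf = h - x * hfg
hf = 1369.4 - 0.31043 * 1681.5
hf = 847.41 kJ/kg


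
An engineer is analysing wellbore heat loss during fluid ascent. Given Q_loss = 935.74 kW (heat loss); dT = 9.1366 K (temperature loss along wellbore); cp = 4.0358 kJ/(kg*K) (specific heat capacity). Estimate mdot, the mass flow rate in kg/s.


mdot = Q_loss / (cp * dT)
mdot = 935.74 / (4.0358 * 9.1366)
mdot = 25.377 kg/s


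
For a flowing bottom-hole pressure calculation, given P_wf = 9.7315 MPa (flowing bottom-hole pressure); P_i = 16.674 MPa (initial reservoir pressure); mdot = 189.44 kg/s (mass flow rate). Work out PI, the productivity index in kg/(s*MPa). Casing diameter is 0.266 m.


PI = mdot / (P_i - P_wf)
PI = 189.44 / (16.674 - 9.7315)
PI = 27.287 kg/(s*MPa)


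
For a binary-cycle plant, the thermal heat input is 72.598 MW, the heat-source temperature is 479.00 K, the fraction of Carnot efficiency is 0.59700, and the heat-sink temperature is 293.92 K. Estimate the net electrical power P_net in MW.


Step 1: eta = (1 - Tc/Th)*f = (1 - 293.92/479.0)*0.597 = 0.2306738
Step 2: P_net = eta * Q_in = 0.2306738 * 72.598 = 16.746 MW
P_net = 16.746 MW


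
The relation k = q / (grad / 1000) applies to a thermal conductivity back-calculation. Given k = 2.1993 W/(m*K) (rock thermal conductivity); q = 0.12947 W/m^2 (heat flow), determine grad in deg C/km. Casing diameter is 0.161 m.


grad = q / k * 1000
grad = 0.12947 / 2.1993 * 1000
grad = 58.869 deg C/km


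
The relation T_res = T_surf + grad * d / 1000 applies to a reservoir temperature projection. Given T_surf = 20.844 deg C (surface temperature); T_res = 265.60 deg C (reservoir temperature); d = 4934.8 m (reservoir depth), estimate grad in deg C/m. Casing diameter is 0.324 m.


grad = (T_res - T_surf) / d * 1000
grad = (265.60 - 20.844) / 4934.8 * 1000
grad = 49.59796 deg C/km
Convert: 49.59796 deg C/km * 0.001 = 0.049598 deg C/m
grad = 0.049598 deg C/m


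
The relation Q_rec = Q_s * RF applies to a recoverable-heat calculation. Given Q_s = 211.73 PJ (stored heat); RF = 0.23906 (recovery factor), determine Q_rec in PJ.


Q_rec = Q_s * RF
Q_rec = 211.73 * 0.23906
Q_rec = 50.616 PJ


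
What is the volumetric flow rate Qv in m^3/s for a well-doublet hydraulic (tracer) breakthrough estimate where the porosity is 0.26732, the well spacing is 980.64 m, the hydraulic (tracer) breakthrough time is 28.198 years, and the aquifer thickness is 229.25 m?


Qv = pi*hr*phi*L^2 / (3*t_bt*365.25*86400)
Qv = pi*229.25*0.26732*980.64^2 / (3*28.198*365.25*86400)
Qv = 0.069353 m^3/s


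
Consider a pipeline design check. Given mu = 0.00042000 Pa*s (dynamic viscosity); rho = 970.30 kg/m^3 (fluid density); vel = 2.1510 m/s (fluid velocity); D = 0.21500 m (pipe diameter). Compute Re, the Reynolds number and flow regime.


Step 1: Re = rho*vel*D/mu = 970.3*2.151*0.215/0.00042 = 1.0684e+06
Step 2: Re = 1.0684e+06 > 4000, so flow is turbulent.
Re = 1.0684e+06 (turbulent)


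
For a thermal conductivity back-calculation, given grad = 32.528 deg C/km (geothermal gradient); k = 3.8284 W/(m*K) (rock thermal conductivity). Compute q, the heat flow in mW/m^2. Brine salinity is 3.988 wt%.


q = k * grad / 1000
q = 3.8284 * 32.528 / 1000
q = 0.1245302 W/m^2
Convert: 0.1245302 W/m^2 * 1000.0 = 124.53 mW/m^2
q = 124.53 mW/m^2


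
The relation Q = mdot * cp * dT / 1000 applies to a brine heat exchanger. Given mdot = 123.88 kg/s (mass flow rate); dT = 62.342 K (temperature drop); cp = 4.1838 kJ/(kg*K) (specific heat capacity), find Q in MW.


Q = mdot * cp * dT / 1000
Q = 123.88 * 4.1838 * 62.342 / 1000
Q = 32.311 MW


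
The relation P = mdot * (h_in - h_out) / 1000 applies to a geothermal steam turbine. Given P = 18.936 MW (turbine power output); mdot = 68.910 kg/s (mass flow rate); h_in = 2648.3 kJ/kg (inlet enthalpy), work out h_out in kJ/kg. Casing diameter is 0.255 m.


h_out = h_in - P * 1000 / mdot
h_out = 2648.3 - 18.936 * 1000 / 68.910
h_out = 2373.5 kJ/kg


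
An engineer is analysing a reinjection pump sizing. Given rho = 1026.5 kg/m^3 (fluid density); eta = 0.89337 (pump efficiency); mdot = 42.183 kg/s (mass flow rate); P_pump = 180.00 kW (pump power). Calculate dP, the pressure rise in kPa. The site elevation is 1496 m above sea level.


dP = P_pump * rho * eta / mdot
dP = 180.00 * 1026.5 * 0.89337 / 42.183
dP = 3913.1 kPa


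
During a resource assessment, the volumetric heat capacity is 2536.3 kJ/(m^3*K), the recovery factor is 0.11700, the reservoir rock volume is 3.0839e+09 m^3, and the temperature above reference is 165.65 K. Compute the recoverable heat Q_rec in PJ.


Step 1: Q_s = Vr*rhoc*dT/1e12 = 3.0839e+09*2536.3*165.65/1e12 = 1295.664 PJ
Step 2: Q_rec = Q_s * RF = 1295.664 * 0.117 = 151.59 PJ
Q_rec = 151.59 PJ


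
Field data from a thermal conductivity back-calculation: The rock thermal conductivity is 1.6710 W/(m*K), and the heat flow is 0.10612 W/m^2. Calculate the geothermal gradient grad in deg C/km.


grad = q / k * 1000
grad = 0.10612 / 1.6710 * 1000
grad = 63.507 deg C/km


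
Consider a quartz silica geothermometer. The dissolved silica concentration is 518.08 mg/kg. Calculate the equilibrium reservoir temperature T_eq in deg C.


T_eq = 1309 / (5.19 - log10(SiO2)) - 273.15
T_eq = 1309 / (5.19 - log10(518.08)) - 273.15
T_eq = 255.61 deg C


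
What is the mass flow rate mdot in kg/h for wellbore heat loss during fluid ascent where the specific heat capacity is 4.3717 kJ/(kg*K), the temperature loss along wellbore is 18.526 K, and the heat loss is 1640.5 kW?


mdot = Q_loss / (cp * dT)
mdot = 1640.5 / (4.3717 * 18.526)
mdot = 20.25556 kg/s
Convert: 20.25556 kg/s * 3600.0 = 72920 kg/h
mdot = 72920 kg/h


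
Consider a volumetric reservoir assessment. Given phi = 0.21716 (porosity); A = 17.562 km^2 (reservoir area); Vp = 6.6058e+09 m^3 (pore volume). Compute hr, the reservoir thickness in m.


hr = Vp / (A * 1e6 * phi)
hr = 6.6058e+09 / (17.562 * 1e6 * 0.21716)
hr = 1732.1 m


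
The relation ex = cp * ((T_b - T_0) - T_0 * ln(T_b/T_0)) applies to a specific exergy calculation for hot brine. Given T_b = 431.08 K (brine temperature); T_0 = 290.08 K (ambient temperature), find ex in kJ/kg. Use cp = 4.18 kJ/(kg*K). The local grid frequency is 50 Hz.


ex = cp * ((T_b - T_0) - T_0 * ln(T_b/T_0))
ex = 4.18 * ((431.08 - 290.08) - 290.08 * ln(431.08/290.08))
ex = 109.05 kJ/kg


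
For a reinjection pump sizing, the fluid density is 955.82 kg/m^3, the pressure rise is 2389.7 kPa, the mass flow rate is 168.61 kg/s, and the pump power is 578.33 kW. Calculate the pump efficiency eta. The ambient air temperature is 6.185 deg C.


eta = mdot * dP / (rho * P_pump)
eta = 168.61 * 2389.7 / (955.82 * 578.33)
eta = 0.72891


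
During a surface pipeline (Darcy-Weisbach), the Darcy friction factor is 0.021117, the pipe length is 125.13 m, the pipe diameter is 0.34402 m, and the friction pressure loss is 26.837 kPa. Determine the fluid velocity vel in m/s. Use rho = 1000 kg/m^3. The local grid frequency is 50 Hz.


vel = sqrt(dP*1000*2*D / (f*L*rho))
vel = sqrt(26.837*1000*2*0.34402 / (0.021117*125.13*1000))
vel = 2.6435 m/s


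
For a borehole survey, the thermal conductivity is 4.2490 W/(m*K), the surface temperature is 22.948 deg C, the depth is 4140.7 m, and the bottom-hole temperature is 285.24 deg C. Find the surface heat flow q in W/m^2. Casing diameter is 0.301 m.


Step 1: grad = (T_d - T_surf)/d * 1000 = (285.24 - 22.948)/4140.7 * 1000 = 63.34485 deg C/km
Step 2: q = k * grad / 1000 = 4.249 * 63.34485 / 1000 = 0.26915 W/m^2
q = 0.26915 W/m^2


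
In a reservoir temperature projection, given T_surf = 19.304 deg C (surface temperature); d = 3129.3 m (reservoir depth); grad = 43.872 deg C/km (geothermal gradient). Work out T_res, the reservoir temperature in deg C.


T_res = T_surf + grad * d / 1000
T_res = 19.304 + 43.872 * 3129.3 / 1000
T_res = 156.59 deg C


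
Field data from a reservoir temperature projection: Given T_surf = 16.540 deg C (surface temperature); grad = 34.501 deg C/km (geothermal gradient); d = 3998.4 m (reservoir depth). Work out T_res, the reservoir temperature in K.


T_res = T_surf + grad * d / 1000
T_res = 16.540 + 34.501 * 3998.4 / 1000
T_res = 154.4888 deg C
Convert to K: 154.4888 + 273.15 = 427.64 K
T_res = 427.64 K


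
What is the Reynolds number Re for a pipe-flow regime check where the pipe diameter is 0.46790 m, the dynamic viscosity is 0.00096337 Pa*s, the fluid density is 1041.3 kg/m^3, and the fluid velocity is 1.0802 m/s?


Re = rho * vel * D / mu
Re = 1041.3 * 1.0802 * 0.46790 / 0.00096337
Re = 5.4631e+05
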